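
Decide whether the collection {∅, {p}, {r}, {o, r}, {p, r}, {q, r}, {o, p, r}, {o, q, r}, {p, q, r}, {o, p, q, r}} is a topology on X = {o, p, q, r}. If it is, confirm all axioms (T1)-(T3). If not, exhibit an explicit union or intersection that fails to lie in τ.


τ IS a topology on X.

Axiom (T1): ∅ ∈ τ? Yes; X ∈ τ? Yes.
Axiom (T2/T3): check pairwise unions and intersections of members of τ.
All pairwise intersections and unions checked — each lies in τ. Therefore τ satisfies (T1), (T2), (T3): it IS a topology on X.


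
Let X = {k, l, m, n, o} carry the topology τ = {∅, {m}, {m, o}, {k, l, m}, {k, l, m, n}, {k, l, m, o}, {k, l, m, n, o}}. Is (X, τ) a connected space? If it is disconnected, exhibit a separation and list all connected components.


(X, τ) is connected.

Find clopen sets (U ∈ τ with X ∖ U ∈ τ):
  U = ∅, X ∖ U = {k, l, m, n, o} — both open, so U is clopen.
  U = {k, l, m, n, o}, X ∖ U = ∅ — both open, so U is clopen.
Only trivial clopens (∅ and X) exist, so (X, τ) is connected.
Compute connected components by grouping points that agree on all clopens:
  component: {k, l, m, n, o}


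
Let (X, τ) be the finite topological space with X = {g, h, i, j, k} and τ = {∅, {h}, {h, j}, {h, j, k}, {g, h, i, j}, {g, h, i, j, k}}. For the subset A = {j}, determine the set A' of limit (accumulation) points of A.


A' = {g, i, k}

For each x ∈ X, list the open sets U ∈ τ with x ∈ U, then check whether U ∩ (A ∖ {x}) ≠ ∅ for every such U.
  x = g: opens ∋ x are {g, h, i, j}, {g, h, i, j, k}; each meets A ∖ {g}, so x IS a limit point.
  x = h: open {h} ∋ x has {h} ∩ (A ∖ {h}) = ∅, so x is NOT a limit point.
  x = i: opens ∋ x are {g, h, i, j}, {g, h, i, j, k}; each meets A ∖ {i}, so x IS a limit point.
  x = j: open {h, j} ∋ x has {h, j} ∩ (A ∖ {j}) = ∅, so x is NOT a limit point.
  x = k: opens ∋ x are {h, j, k}, {g, h, i, j, k}; each meets A ∖ {k}, so x IS a limit point.
Collecting: A' = {g, i, k}.


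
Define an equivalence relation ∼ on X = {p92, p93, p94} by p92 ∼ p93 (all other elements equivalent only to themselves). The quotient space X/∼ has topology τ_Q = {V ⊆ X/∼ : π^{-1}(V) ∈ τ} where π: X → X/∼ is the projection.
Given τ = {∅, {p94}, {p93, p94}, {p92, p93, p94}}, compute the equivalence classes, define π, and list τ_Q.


X/∼ = {[p92=p93], [p94]}; |τ_Q| = 3.

Equivalence classes: [p92=p93], [p94].
Quotient map π: X → X/∼ sends p92 ↦ [p92=p93], p93 ↦ [p92=p93], p94 ↦ [p94].
For each subset V ⊆ X/∼, compute π^{-1}(V) ⊆ X and check whether π^{-1}(V) ∈ τ. V is open in τ_Q iff π^{-1}(V) ∈ τ.
  V = {}: π^{-1}(V) = ∅ ∈ τ ✓.
  V = {[p92=p93]}: π^{-1}(V) = {p92, p93} ∉ τ ✗.
  V = {[p94]}: π^{-1}(V) = {p94} ∈ τ ✓.
  V = {[p92=p93], [p94]}: π^{-1}(V) = {p92, p93, p94} ∈ τ ✓.
Open sets in the quotient: τ_Q = {{}, {[p94]}, {[p92=p93], [p94]}} (3 elements).


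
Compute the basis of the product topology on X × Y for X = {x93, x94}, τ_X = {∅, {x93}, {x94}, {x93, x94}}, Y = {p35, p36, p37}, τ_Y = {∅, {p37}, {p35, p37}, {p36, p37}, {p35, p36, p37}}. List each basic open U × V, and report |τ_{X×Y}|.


Basis B = {∅ × ∅, {x93} × {p37}, {x94} × {p37}, {x93} × {p35, p37}, {x93} × {p36, p37}, {x93, x94} × {p37}, {x94} × {p35, p37}, {x94} × {p36, p37}, {x93} × {p35, p36, p37}, {x94} × {p35, p36, p37}, {x93, x94} × {p35, p37}, {x93, x94} × {p36, p37}, {x93, x94} × {p35, p36, p37}}; |τ_{X×Y}| = 25.

Enumerate products U × V with U ∈ τ_X, V ∈ τ_Y (deduplicated):
  ∅ × ∅ = {} (∅)
  {x93} × {p37} = {(x93,p37)}
  {x94} × {p37} = {(x94,p37)}
  {x93} × {p35, p37} = {(x93,p35), (x93,p37)}
  {x93} × {p36, p37} = {(x93,p36), (x93,p37)}
  {x93, x94} × {p37} = {(x93,p37), (x94,p37)}
  {x94} × {p35, p37} = {(x94,p35), (x94,p37)}
  {x94} × {p36, p37} = {(x94,p36), (x94,p37)}
  {x93} × {p35, p36, p37} = {(x93,p35), (x93,p36), (x93,p37)}
  {x94} × {p35, p36, p37} = {(x94,p35), (x94,p36), (x94,p37)}
  {x93, x94} × {p35, p37} = {(x93,p35), (x93,p37), (x94,p35), (x94,p37)}
  {x93, x94} × {p36, p37} = {(x93,p36), (x93,p37), (x94,p36), (x94,p37)}
  {x93, x94} × {p35, p36, p37} = {(x93,p35), (x93,p36), (x93,p37), (x94,p35), (x94,p36), (x94,p37)}
These 13 distinct sets form the basis B.
Close under arbitrary unions to get τ_{X×Y}; counting gives |τ_{X×Y}| = 25.


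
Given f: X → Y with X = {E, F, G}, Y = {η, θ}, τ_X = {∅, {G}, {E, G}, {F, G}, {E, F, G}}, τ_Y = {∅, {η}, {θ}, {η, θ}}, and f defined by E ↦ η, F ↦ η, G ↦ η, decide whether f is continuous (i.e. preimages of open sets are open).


f IS continuous.

Compute f^{-1}(U) for each U ∈ τ_Y:
  U = ∅: f^{-1}(U) = ∅ ∈ τ_X ✓.
  U = {η}: f^{-1}(U) = {E, F, G} ∈ τ_X ✓.
  U = {θ}: f^{-1}(U) = ∅ ∈ τ_X ✓.
  U = {η, θ}: f^{-1}(U) = {E, F, G} ∈ τ_X ✓.
Every preimage lies in τ_X, so f IS continuous.


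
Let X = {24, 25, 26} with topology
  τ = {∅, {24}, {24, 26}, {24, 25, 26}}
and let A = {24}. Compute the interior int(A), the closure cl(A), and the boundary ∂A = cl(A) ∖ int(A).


int(A) = {24}, cl(A) = {24, 25, 26}, ∂A = {25, 26}.

Closed sets in (X, τ) are complements of opens:
  closed(X, τ) = {∅, {25}, {25, 26}, {24, 25, 26}}.
int(A) = ⋃ {U ∈ τ : U ⊆ A}. Opens contained in A: ∅, {24}.
Taking the union of these: int(A) = {24}.
cl(A) = ⋂ {C closed : A ⊆ C}. Closed sets containing A: {24, 25, 26}.
Intersecting these: cl(A) = {24, 25, 26}.
∂A = cl(A) ∖ int(A) = {24, 25, 26} ∖ {24} = {25, 26}.


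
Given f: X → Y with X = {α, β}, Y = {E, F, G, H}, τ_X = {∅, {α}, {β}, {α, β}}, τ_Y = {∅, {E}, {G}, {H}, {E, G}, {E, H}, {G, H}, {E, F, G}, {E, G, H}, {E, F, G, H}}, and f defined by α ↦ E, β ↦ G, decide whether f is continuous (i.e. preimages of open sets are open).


f IS continuous.

Compute f^{-1}(U) for each U ∈ τ_Y:
  U = ∅: f^{-1}(U) = ∅ ∈ τ_X ✓.
  U = {E}: f^{-1}(U) = {α} ∈ τ_X ✓.
  U = {G}: f^{-1}(U) = {β} ∈ τ_X ✓.
  U = {H}: f^{-1}(U) = ∅ ∈ τ_X ✓.
  U = {E, G}: f^{-1}(U) = {α, β} ∈ τ_X ✓.
  U = {E, H}: f^{-1}(U) = {α} ∈ τ_X ✓.
  U = {G, H}: f^{-1}(U) = {β} ∈ τ_X ✓.
  U = {E, F, G}: f^{-1}(U) = {α, β} ∈ τ_X ✓.
  U = {E, G, H}: f^{-1}(U) = {α, β} ∈ τ_X ✓.
  U = {E, F, G, H}: f^{-1}(U) = {α, β} ∈ τ_X ✓.
Every preimage lies in τ_X, so f IS continuous.


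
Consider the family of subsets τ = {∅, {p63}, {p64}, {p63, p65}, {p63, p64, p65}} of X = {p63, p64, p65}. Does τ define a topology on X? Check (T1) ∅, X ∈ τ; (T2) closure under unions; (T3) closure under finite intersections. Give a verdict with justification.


τ is NOT a topology on X.

Axiom (T1): ∅ ∈ τ? Yes; X ∈ τ? Yes.
Axiom (T2/T3): check pairwise unions and intersections of members of τ.
Counterexample for (T2): {p63} ∪ {p64} = {p63, p64} ∉ τ. Therefore τ is NOT a topology.


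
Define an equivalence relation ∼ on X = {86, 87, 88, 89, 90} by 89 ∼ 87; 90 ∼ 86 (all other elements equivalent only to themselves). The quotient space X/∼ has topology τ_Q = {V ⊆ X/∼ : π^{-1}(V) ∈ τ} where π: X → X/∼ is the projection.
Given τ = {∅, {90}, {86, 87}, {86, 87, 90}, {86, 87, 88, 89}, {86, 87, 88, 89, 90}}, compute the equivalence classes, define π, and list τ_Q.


X/∼ = {[86=90], [87=89], [88]}; |τ_Q| = 2.

Equivalence classes: [86=90], [87=89], [88].
Quotient map π: X → X/∼ sends 86 ↦ [86=90], 87 ↦ [87=89], 88 ↦ [88], 89 ↦ [87=89], 90 ↦ [86=90].
For each subset V ⊆ X/∼, compute π^{-1}(V) ⊆ X and check whether π^{-1}(V) ∈ τ. V is open in τ_Q iff π^{-1}(V) ∈ τ.
  V = {}: π^{-1}(V) = ∅ ∈ τ ✓.
  V = {[86=90]}: π^{-1}(V) = {86, 90} ∉ τ ✗.
  V = {[87=89]}: π^{-1}(V) = {87, 89} ∉ τ ✗.
  V = {[86=90], [87=89]}: π^{-1}(V) = {86, 87, 89, 90} ∉ τ ✗.
  V = {[88]}: π^{-1}(V) = {88} ∉ τ ✗.
  V = {[86=90], [88]}: π^{-1}(V) = {86, 88, 90} ∉ τ ✗.
  V = {[87=89], [88]}: π^{-1}(V) = {87, 88, 89} ∉ τ ✗.
  V = {[86=90], [87=89], [88]}: π^{-1}(V) = {86, 87, 88, 89, 90} ∈ τ ✓.
Open sets in the quotient: τ_Q = {{}, {[86=90], [87=89], [88]}} (2 elements).


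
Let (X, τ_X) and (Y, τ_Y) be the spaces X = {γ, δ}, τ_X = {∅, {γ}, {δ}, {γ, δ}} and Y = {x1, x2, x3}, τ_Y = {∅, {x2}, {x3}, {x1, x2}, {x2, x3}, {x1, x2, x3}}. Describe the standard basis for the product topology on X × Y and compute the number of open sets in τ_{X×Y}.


Basis B = {∅ × ∅, {γ} × {x2}, {γ} × {x3}, {δ} × {x2}, {δ} × {x3}, {γ} × {x1, x2}, {γ} × {x2, x3}, {γ, δ} × {x2}, {γ, δ} × {x3}, {δ} × {x1, x2}, {δ} × {x2, x3}, {γ} × {x1, x2, x3}, {δ} × {x1, x2, x3}, {γ, δ} × {x1, x2}, {γ, δ} × {x2, x3}, {γ, δ} × {x1, x2, x3}}; |τ_{X×Y}| = 36.

Enumerate products U × V with U ∈ τ_X, V ∈ τ_Y (deduplicated):
  ∅ × ∅ = {} (∅)
  {γ} × {x2} = {(γ,x2)}
  {γ} × {x3} = {(γ,x3)}
  {δ} × {x2} = {(δ,x2)}
  {δ} × {x3} = {(δ,x3)}
  {γ} × {x1, x2} = {(γ,x1), (γ,x2)}
  {γ} × {x2, x3} = {(γ,x2), (γ,x3)}
  {γ, δ} × {x2} = {(γ,x2), (δ,x2)}
  {γ, δ} × {x3} = {(γ,x3), (δ,x3)}
  {δ} × {x1, x2} = {(δ,x1), (δ,x2)}
  {δ} × {x2, x3} = {(δ,x2), (δ,x3)}
  {γ} × {x1, x2, x3} = {(γ,x1), (γ,x2), (γ,x3)}
  {δ} × {x1, x2, x3} = {(δ,x1), (δ,x2), (δ,x3)}
  {γ, δ} × {x1, x2} = {(γ,x1), (γ,x2), (δ,x1), (δ,x2)}
  {γ, δ} × {x2, x3} = {(γ,x2), (γ,x3), (δ,x2), (δ,x3)}
  {γ, δ} × {x1, x2, x3} = {(γ,x1), (γ,x2), (γ,x3), (δ,x1), (δ,x2), (δ,x3)}
These 16 distinct sets form the basis B.
Close under arbitrary unions to get τ_{X×Y}; counting gives |τ_{X×Y}| = 36.


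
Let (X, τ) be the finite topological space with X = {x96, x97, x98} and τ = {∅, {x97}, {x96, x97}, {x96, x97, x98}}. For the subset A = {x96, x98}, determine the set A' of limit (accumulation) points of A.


A' = {x98}

For each x ∈ X, list the open sets U ∈ τ with x ∈ U, then check whether U ∩ (A ∖ {x}) ≠ ∅ for every such U.
  x = x96: open {x96, x97} ∋ x has {x96, x97} ∩ (A ∖ {x96}) = ∅, so x is NOT a limit point.
  x = x97: open {x97} ∋ x has {x97} ∩ (A ∖ {x97}) = ∅, so x is NOT a limit point.
  x = x98: opens ∋ x are {x96, x97, x98}; each meets A ∖ {x98}, so x IS a limit point.
Collecting: A' = {x98}.


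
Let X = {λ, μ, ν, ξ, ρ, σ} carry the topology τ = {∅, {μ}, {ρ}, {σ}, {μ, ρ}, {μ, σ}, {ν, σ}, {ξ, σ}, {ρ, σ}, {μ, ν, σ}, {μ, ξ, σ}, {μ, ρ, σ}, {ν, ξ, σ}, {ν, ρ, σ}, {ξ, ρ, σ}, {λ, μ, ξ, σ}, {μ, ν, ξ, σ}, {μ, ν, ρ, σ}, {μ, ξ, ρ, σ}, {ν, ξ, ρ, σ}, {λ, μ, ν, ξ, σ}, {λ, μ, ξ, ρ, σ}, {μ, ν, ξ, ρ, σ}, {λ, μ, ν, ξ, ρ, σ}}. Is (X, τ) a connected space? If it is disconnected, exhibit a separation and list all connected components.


(X, τ) is disconnected; components = [{ρ}, {λ, μ, ν, ξ, σ}].

Find clopen sets (U ∈ τ with X ∖ U ∈ τ):
  U = ∅, X ∖ U = {λ, μ, ν, ξ, ρ, σ} — both open, so U is clopen.
  U = {ρ}, X ∖ U = {λ, μ, ν, ξ, σ} — both open, so U is clopen.
  U = {λ, μ, ν, ξ, σ}, X ∖ U = {ρ} — both open, so U is clopen.
  U = {λ, μ, ν, ξ, ρ, σ}, X ∖ U = ∅ — both open, so U is clopen.
Nontrivial clopen(s) exist: e.g. {ρ}. So (X, τ) is disconnected.
Compute connected components by grouping points that agree on all clopens:
  component: {ρ}
  component: {λ, μ, ν, ξ, σ}


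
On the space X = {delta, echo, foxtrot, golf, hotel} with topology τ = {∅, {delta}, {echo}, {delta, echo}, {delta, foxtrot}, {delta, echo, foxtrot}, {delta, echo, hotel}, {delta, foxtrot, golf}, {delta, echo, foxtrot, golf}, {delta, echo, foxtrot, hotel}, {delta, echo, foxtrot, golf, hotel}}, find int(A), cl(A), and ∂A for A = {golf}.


int(A) = ∅, cl(A) = {golf}, ∂A = {golf}.

Closed sets in (X, τ) are complements of opens:
  closed(X, τ) = {∅, {golf}, {hotel}, {echo, hotel}, {foxtrot, golf}, {golf, hotel}, {echo, golf, hotel}, {foxtrot, golf, hotel}, {delta, foxtrot, golf, hotel}, {echo, foxtrot, golf, hotel}, {delta, echo, foxtrot, golf, hotel}}.
int(A) = ⋃ {U ∈ τ : U ⊆ A}. Opens contained in A: ∅.
Taking the union of these: int(A) = ∅.
cl(A) = ⋂ {C closed : A ⊆ C}. Closed sets containing A: {golf}, {foxtrot, golf}, {golf, hotel}, {echo, golf, hotel}, {foxtrot, golf, hotel}, {delta, foxtrot, golf, hotel}, {echo, foxtrot, golf, hotel}, {delta, echo, foxtrot, golf, hotel}.
Intersecting these: cl(A) = {golf}.
∂A = cl(A) ∖ int(A) = {golf} ∖ ∅ = {golf}.


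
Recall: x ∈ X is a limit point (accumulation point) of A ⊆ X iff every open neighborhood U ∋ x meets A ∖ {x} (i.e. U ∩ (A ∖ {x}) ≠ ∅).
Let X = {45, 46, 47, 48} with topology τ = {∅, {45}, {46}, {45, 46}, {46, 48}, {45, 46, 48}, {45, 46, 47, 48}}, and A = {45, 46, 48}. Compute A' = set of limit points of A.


A' = {47, 48}

For each x ∈ X, list the open sets U ∈ τ with x ∈ U, then check whether U ∩ (A ∖ {x}) ≠ ∅ for every such U.
  x = 45: open {45} ∋ x has {45} ∩ (A ∖ {45}) = ∅, so x is NOT a limit point.
  x = 46: open {46} ∋ x has {46} ∩ (A ∖ {46}) = ∅, so x is NOT a limit point.
  x = 47: opens ∋ x are {45, 46, 47, 48}; each meets A ∖ {47}, so x IS a limit point.
  x = 48: opens ∋ x are {46, 48}, {45, 46, 48}, {45, 46, 47, 48}; each meets A ∖ {48}, so x IS a limit point.
Collecting: A' = {47, 48}.


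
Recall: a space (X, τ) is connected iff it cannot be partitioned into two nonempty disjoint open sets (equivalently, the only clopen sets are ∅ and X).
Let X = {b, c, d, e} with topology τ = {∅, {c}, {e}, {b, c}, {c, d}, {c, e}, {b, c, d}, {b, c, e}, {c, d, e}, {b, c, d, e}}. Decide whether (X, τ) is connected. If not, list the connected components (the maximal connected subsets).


(X, τ) is disconnected; components = [{e}, {b, c, d}].

Find clopen sets (U ∈ τ with X ∖ U ∈ τ):
  U = ∅, X ∖ U = {b, c, d, e} — both open, so U is clopen.
  U = {e}, X ∖ U = {b, c, d} — both open, so U is clopen.
  U = {b, c, d}, X ∖ U = {e} — both open, so U is clopen.
  U = {b, c, d, e}, X ∖ U = ∅ — both open, so U is clopen.
Nontrivial clopen(s) exist: e.g. {e}. So (X, τ) is disconnected.
Compute connected components by grouping points that agree on all clopens:
  component: {e}
  component: {b, c, d}


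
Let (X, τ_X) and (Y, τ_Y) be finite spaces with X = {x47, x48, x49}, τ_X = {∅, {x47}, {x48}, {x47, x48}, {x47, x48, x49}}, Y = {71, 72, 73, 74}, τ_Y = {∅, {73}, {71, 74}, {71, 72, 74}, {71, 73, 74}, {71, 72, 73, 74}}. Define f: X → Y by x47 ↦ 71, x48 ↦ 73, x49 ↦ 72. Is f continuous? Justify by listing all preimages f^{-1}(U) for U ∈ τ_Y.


f is NOT continuous.

Compute f^{-1}(U) for each U ∈ τ_Y:
  U = ∅: f^{-1}(U) = ∅ ∈ τ_X ✓.
  U = {73}: f^{-1}(U) = {x48} ∈ τ_X ✓.
  U = {71, 74}: f^{-1}(U) = {x47} ∈ τ_X ✓.
  U = {71, 72, 74}: f^{-1}(U) = {x47, x49} ∉ τ_X ✗.
  U = {71, 73, 74}: f^{-1}(U) = {x47, x48} ∈ τ_X ✓.
  U = {71, 72, 73, 74}: f^{-1}(U) = {x47, x48, x49} ∈ τ_X ✓.
Found U = {71, 72, 74} with f^{-1}(U) = {x47, x49} not in τ_X. Therefore f is NOT continuous.


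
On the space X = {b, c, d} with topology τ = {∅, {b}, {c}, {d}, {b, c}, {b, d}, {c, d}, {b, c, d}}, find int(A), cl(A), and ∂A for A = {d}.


int(A) = {d}, cl(A) = {d}, ∂A = ∅.

Closed sets in (X, τ) are complements of opens:
  closed(X, τ) = {∅, {b}, {c}, {d}, {b, c}, {b, d}, {c, d}, {b, c, d}}.
int(A) = ⋃ {U ∈ τ : U ⊆ A}. Opens contained in A: ∅, {d}.
Taking the union of these: int(A) = {d}.
cl(A) = ⋂ {C closed : A ⊆ C}. Closed sets containing A: {d}, {b, d}, {c, d}, {b, c, d}.
Intersecting these: cl(A) = {d}.
∂A = cl(A) ∖ int(A) = {d} ∖ {d} = ∅.


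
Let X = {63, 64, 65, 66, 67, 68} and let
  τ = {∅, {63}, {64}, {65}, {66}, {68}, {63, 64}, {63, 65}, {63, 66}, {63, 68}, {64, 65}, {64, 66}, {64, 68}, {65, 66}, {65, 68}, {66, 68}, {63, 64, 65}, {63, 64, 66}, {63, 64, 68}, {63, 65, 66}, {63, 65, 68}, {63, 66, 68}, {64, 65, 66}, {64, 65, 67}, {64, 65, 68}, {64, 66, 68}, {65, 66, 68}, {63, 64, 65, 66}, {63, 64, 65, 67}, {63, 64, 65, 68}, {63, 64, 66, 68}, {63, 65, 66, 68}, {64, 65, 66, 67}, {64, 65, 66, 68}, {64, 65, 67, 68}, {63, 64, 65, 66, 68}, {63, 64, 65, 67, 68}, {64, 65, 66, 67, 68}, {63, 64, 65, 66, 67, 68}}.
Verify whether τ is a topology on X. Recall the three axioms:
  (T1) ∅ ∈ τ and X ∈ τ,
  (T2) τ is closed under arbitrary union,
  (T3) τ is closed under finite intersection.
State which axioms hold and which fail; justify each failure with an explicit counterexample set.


τ is NOT a topology on X.

Axiom (T1): ∅ ∈ τ? Yes; X ∈ τ? Yes.
Axiom (T2/T3): check pairwise unions and intersections of members of τ.
Counterexample for (T2): {63} ∪ {64, 65, 66, 67} = {63, 64, 65, 66, 67} ∉ τ. Therefore τ is NOT a topology.


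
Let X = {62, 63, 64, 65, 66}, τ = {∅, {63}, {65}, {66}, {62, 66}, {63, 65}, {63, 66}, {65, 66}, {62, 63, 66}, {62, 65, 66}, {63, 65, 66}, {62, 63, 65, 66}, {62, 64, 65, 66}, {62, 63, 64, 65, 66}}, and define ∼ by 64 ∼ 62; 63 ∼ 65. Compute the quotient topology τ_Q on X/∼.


X/∼ = {[62=64], [63=65], [66]}; |τ_Q| = 5.

Equivalence classes: [62=64], [63=65], [66].
Quotient map π: X → X/∼ sends 62 ↦ [62=64], 63 ↦ [63=65], 64 ↦ [62=64], 65 ↦ [63=65], 66 ↦ [66].
For each subset V ⊆ X/∼, compute π^{-1}(V) ⊆ X and check whether π^{-1}(V) ∈ τ. V is open in τ_Q iff π^{-1}(V) ∈ τ.
  V = {}: π^{-1}(V) = ∅ ∈ τ ✓.
  V = {[62=64]}: π^{-1}(V) = {62, 64} ∉ τ ✗.
  V = {[63=65]}: π^{-1}(V) = {63, 65} ∈ τ ✓.
  V = {[62=64], [63=65]}: π^{-1}(V) = {62, 63, 64, 65} ∉ τ ✗.
  V = {[66]}: π^{-1}(V) = {66} ∈ τ ✓.
  V = {[62=64], [66]}: π^{-1}(V) = {62, 64, 66} ∉ τ ✗.
  V = {[63=65], [66]}: π^{-1}(V) = {63, 65, 66} ∈ τ ✓.
  V = {[62=64], [63=65], [66]}: π^{-1}(V) = {62, 63, 64, 65, 66} ∈ τ ✓.
Open sets in the quotient: τ_Q = {{}, {[63=65]}, {[66]}, {[63=65], [66]}, {[62=64], [63=65], [66]}} (5 elements).


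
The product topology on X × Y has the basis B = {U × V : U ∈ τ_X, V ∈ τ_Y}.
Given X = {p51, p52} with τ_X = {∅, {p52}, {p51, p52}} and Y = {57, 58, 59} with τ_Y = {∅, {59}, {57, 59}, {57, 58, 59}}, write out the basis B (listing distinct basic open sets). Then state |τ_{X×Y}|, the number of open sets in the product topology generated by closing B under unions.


Basis B = {∅ × ∅, {p52} × {59}, {p51, p52} × {59}, {p52} × {57, 59}, {p52} × {57, 58, 59}, {p51, p52} × {57, 59}, {p51, p52} × {57, 58, 59}}; |τ_{X×Y}| = 10.

Enumerate products U × V with U ∈ τ_X, V ∈ τ_Y (deduplicated):
  ∅ × ∅ = {} (∅)
  {p52} × {59} = {(p52,59)}
  {p51, p52} × {59} = {(p51,59), (p52,59)}
  {p52} × {57, 59} = {(p52,57), (p52,59)}
  {p52} × {57, 58, 59} = {(p52,57), (p52,58), (p52,59)}
  {p51, p52} × {57, 59} = {(p51,57), (p51,59), (p52,57), (p52,59)}
  {p51, p52} × {57, 58, 59} = {(p51,57), (p51,58), (p51,59), (p52,57), (p52,58), (p52,59)}
These 7 distinct sets form the basis B.
Close under arbitrary unions to get τ_{X×Y}; counting gives |τ_{X×Y}| = 10.


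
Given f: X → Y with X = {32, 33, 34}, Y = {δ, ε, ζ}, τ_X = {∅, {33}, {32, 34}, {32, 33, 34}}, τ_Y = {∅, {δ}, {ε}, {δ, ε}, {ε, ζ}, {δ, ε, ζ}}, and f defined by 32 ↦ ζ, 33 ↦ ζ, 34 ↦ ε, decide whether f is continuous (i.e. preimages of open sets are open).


f is NOT continuous.

Compute f^{-1}(U) for each U ∈ τ_Y:
  U = ∅: f^{-1}(U) = ∅ ∈ τ_X ✓.
  U = {δ}: f^{-1}(U) = ∅ ∈ τ_X ✓.
  U = {ε}: f^{-1}(U) = {34} ∉ τ_X ✗.
  U = {δ, ε}: f^{-1}(U) = {34} ∉ τ_X ✗.
  U = {ε, ζ}: f^{-1}(U) = {32, 33, 34} ∈ τ_X ✓.
  U = {δ, ε, ζ}: f^{-1}(U) = {32, 33, 34} ∈ τ_X ✓.
Found U = {ε} with f^{-1}(U) = {34} not in τ_X. Therefore f is NOT continuous.


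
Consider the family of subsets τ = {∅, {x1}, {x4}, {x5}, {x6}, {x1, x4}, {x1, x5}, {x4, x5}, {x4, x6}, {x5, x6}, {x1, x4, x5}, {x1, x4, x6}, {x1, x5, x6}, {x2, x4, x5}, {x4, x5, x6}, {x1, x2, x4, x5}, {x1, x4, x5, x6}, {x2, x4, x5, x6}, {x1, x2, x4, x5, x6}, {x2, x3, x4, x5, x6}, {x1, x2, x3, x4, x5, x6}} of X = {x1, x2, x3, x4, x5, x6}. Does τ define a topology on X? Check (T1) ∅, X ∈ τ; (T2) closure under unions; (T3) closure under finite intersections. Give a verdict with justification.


τ is NOT a topology on X.

Axiom (T1): ∅ ∈ τ? Yes; X ∈ τ? Yes.
Axiom (T2/T3): check pairwise unions and intersections of members of τ.
Counterexample for (T2): {x1} ∪ {x6} = {x1, x6} ∉ τ. Therefore τ is NOT a topology.


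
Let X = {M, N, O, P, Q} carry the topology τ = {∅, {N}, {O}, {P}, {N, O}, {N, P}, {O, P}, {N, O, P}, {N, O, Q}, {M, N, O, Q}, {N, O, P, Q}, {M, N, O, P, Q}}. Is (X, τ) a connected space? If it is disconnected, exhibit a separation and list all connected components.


(X, τ) is disconnected; components = [{P}, {M, N, O, Q}].

Find clopen sets (U ∈ τ with X ∖ U ∈ τ):
  U = ∅, X ∖ U = {M, N, O, P, Q} — both open, so U is clopen.
  U = {P}, X ∖ U = {M, N, O, Q} — both open, so U is clopen.
  U = {M, N, O, Q}, X ∖ U = {P} — both open, so U is clopen.
  U = {M, N, O, P, Q}, X ∖ U = ∅ — both open, so U is clopen.
Nontrivial clopen(s) exist: e.g. {P}. So (X, τ) is disconnected.
Compute connected components by grouping points that agree on all clopens:
  component: {P}
  component: {M, N, O, Q}


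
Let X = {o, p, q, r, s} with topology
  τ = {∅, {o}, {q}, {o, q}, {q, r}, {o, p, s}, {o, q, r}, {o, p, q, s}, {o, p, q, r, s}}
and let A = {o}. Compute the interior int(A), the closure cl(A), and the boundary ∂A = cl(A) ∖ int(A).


int(A) = {o}, cl(A) = {o, p, s}, ∂A = {p, s}.

Closed sets in (X, τ) are complements of opens:
  closed(X, τ) = {∅, {r}, {p, s}, {q, r}, {o, p, s}, {p, r, s}, {o, p, r, s}, {p, q, r, s}, {o, p, q, r, s}}.
int(A) = ⋃ {U ∈ τ : U ⊆ A}. Opens contained in A: ∅, {o}.
Taking the union of these: int(A) = {o}.
cl(A) = ⋂ {C closed : A ⊆ C}. Closed sets containing A: {o, p, s}, {o, p, r, s}, {o, p, q, r, s}.
Intersecting these: cl(A) = {o, p, s}.
∂A = cl(A) ∖ int(A) = {o, p, s} ∖ {o} = {p, s}.


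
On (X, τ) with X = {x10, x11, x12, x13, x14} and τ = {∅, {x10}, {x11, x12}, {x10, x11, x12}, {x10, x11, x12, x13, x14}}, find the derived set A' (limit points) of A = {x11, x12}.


A' = {x11, x12, x13, x14}

For each x ∈ X, list the open sets U ∈ τ with x ∈ U, then check whether U ∩ (A ∖ {x}) ≠ ∅ for every such U.
  x = x10: open {x10} ∋ x has {x10} ∩ (A ∖ {x10}) = ∅, so x is NOT a limit point.
  x = x11: opens ∋ x are {x11, x12}, {x10, x11, x12}, {x10, x11, x12, x13, x14}; each meets A ∖ {x11}, so x IS a limit point.
  x = x12: opens ∋ x are {x11, x12}, {x10, x11, x12}, {x10, x11, x12, x13, x14}; each meets A ∖ {x12}, so x IS a limit point.
  x = x13: opens ∋ x are {x10, x11, x12, x13, x14}; each meets A ∖ {x13}, so x IS a limit point.
  x = x14: opens ∋ x are {x10, x11, x12, x13, x14}; each meets A ∖ {x14}, so x IS a limit point.
Collecting: A' = {x11, x12, x13, x14}.


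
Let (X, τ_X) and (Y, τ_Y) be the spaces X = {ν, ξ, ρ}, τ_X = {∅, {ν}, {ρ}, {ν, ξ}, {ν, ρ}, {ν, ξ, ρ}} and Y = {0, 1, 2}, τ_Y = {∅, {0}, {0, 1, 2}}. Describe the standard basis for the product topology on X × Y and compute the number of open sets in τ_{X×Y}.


Basis B = {∅ × ∅, {ν} × {0}, {ρ} × {0}, {ν, ξ} × {0}, {ν, ρ} × {0}, {ν} × {0, 1, 2}, {ν, ξ, ρ} × {0}, {ρ} × {0, 1, 2}, {ν, ξ} × {0, 1, 2}, {ν, ρ} × {0, 1, 2}, {ν, ξ, ρ} × {0, 1, 2}}; |τ_{X×Y}| = 18.

Enumerate products U × V with U ∈ τ_X, V ∈ τ_Y (deduplicated):
  ∅ × ∅ = {} (∅)
  {ν} × {0} = {(ν,0)}
  {ρ} × {0} = {(ρ,0)}
  {ν, ξ} × {0} = {(ν,0), (ξ,0)}
  {ν, ρ} × {0} = {(ν,0), (ρ,0)}
  {ν} × {0, 1, 2} = {(ν,0), (ν,1), (ν,2)}
  {ν, ξ, ρ} × {0} = {(ν,0), (ξ,0), (ρ,0)}
  {ρ} × {0, 1, 2} = {(ρ,0), (ρ,1), (ρ,2)}
  {ν, ξ} × {0, 1, 2} = {(ν,0), (ν,1), (ν,2), (ξ,0), (ξ,1), (ξ,2)}
  {ν, ρ} × {0, 1, 2} = {(ν,0), (ν,1), (ν,2), (ρ,0), (ρ,1), (ρ,2)}
  {ν, ξ, ρ} × {0, 1, 2} = {(ν,0), (ν,1), (ν,2), (ξ,0), (ξ,1), (ξ,2), (ρ,0), (ρ,1), (ρ,2)}
These 11 distinct sets form the basis B.
Close under arbitrary unions to get τ_{X×Y}; counting gives |τ_{X×Y}| = 18.


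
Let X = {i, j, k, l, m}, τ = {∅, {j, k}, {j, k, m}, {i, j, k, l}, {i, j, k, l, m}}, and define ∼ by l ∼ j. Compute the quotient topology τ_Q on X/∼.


X/∼ = {[i], [j=l], [k], [m]}; |τ_Q| = 3.

Equivalence classes: [i], [j=l], [k], [m].
Quotient map π: X → X/∼ sends i ↦ [i], j ↦ [j=l], k ↦ [k], l ↦ [j=l], m ↦ [m].
For each subset V ⊆ X/∼, compute π^{-1}(V) ⊆ X and check whether π^{-1}(V) ∈ τ. V is open in τ_Q iff π^{-1}(V) ∈ τ.
  V = {}: π^{-1}(V) = ∅ ∈ τ ✓.
  V = {[i]}: π^{-1}(V) = {i} ∉ τ ✗.
  V = {[j=l]}: π^{-1}(V) = {j, l} ∉ τ ✗.
  V = {[i], [j=l]}: π^{-1}(V) = {i, j, l} ∉ τ ✗.
  V = {[k]}: π^{-1}(V) = {k} ∉ τ ✗.
  V = {[i], [k]}: π^{-1}(V) = {i, k} ∉ τ ✗.
  V = {[j=l], [k]}: π^{-1}(V) = {j, k, l} ∉ τ ✗.
  V = {[i], [j=l], [k]}: π^{-1}(V) = {i, j, k, l} ∈ τ ✓.
  V = {[m]}: π^{-1}(V) = {m} ∉ τ ✗.
  V = {[i], [m]}: π^{-1}(V) = {i, m} ∉ τ ✗.
  V = {[j=l], [m]}: π^{-1}(V) = {j, l, m} ∉ τ ✗.
  V = {[i], [j=l], [m]}: π^{-1}(V) = {i, j, l, m} ∉ τ ✗.
  V = {[k], [m]}: π^{-1}(V) = {k, m} ∉ τ ✗.
  V = {[i], [k], [m]}: π^{-1}(V) = {i, k, m} ∉ τ ✗.
  V = {[j=l], [k], [m]}: π^{-1}(V) = {j, k, l, m} ∉ τ ✗.
  V = {[i], [j=l], [k], [m]}: π^{-1}(V) = {i, j, k, l, m} ∈ τ ✓.
Open sets in the quotient: τ_Q = {{}, {[i], [j=l], [k]}, {[i], [j=l], [k], [m]}} (3 elements).


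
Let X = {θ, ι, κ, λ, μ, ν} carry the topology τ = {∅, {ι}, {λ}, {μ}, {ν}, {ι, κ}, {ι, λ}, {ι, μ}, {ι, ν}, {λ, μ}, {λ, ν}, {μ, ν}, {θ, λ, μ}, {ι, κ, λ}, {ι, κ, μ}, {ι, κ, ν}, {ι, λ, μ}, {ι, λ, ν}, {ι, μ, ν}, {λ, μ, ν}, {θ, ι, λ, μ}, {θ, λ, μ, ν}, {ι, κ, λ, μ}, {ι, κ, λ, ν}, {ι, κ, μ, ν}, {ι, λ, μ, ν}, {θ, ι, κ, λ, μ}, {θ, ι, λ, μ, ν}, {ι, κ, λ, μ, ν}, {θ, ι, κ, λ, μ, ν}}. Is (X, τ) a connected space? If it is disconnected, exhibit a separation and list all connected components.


(X, τ) is disconnected; components = [{ν}, {ι, κ}, {θ, λ, μ}].

Find clopen sets (U ∈ τ with X ∖ U ∈ τ):
  U = ∅, X ∖ U = {θ, ι, κ, λ, μ, ν} — both open, so U is clopen.
  U = {ν}, X ∖ U = {θ, ι, κ, λ, μ} — both open, so U is clopen.
  U = {ι, κ}, X ∖ U = {θ, λ, μ, ν} — both open, so U is clopen.
  U = {θ, λ, μ}, X ∖ U = {ι, κ, ν} — both open, so U is clopen.
  U = {ι, κ, ν}, X ∖ U = {θ, λ, μ} — both open, so U is clopen.
  U = {θ, λ, μ, ν}, X ∖ U = {ι, κ} — both open, so U is clopen.
  U = {θ, ι, κ, λ, μ}, X ∖ U = {ν} — both open, so U is clopen.
  U = {θ, ι, κ, λ, μ, ν}, X ∖ U = ∅ — both open, so U is clopen.
Nontrivial clopen(s) exist: e.g. {θ, ι, κ, λ, μ}. So (X, τ) is disconnected.
Compute connected components by grouping points that agree on all clopens:
  component: {ν}
  component: {ι, κ}
  component: {θ, λ, μ}


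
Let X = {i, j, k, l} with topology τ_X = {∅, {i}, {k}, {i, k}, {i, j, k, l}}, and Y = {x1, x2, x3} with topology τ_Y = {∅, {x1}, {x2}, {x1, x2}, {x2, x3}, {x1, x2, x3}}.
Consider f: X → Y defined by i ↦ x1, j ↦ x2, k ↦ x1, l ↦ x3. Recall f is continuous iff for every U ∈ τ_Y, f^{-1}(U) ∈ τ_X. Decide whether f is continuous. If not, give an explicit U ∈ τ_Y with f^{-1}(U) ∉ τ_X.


f is NOT continuous.

Compute f^{-1}(U) for each U ∈ τ_Y:
  U = ∅: f^{-1}(U) = ∅ ∈ τ_X ✓.
  U = {x1}: f^{-1}(U) = {i, k} ∈ τ_X ✓.
  U = {x2}: f^{-1}(U) = {j} ∉ τ_X ✗.
  U = {x1, x2}: f^{-1}(U) = {i, j, k} ∉ τ_X ✗.
  U = {x2, x3}: f^{-1}(U) = {j, l} ∉ τ_X ✗.
  U = {x1, x2, x3}: f^{-1}(U) = {i, j, k, l} ∈ τ_X ✓.
Found U = {x2} with f^{-1}(U) = {j} not in τ_X. Therefore f is NOT continuous.


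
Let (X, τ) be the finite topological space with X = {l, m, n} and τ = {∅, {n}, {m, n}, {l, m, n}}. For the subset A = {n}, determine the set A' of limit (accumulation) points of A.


A' = {l, m}

For each x ∈ X, list the open sets U ∈ τ with x ∈ U, then check whether U ∩ (A ∖ {x}) ≠ ∅ for every such U.
  x = l: opens ∋ x are {l, m, n}; each meets A ∖ {l}, so x IS a limit point.
  x = m: opens ∋ x are {m, n}, {l, m, n}; each meets A ∖ {m}, so x IS a limit point.
  x = n: open {n} ∋ x has {n} ∩ (A ∖ {n}) = ∅, so x is NOT a limit point.
Collecting: A' = {l, m}.


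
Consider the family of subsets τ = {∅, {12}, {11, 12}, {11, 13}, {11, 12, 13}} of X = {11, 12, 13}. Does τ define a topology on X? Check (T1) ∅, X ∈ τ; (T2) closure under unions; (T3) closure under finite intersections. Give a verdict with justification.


τ is NOT a topology on X.

Axiom (T1): ∅ ∈ τ? Yes; X ∈ τ? Yes.
Axiom (T2/T3): check pairwise unions and intersections of members of τ.
Counterexample for (T3): {11, 12} ∩ {11, 13} = {11} ∉ τ. Therefore τ is NOT a topology.


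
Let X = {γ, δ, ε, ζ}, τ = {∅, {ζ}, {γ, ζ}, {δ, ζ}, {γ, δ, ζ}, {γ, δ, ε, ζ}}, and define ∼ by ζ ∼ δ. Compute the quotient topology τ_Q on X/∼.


X/∼ = {[γ], [δ=ζ], [ε]}; |τ_Q| = 4.

Equivalence classes: [γ], [δ=ζ], [ε].
Quotient map π: X → X/∼ sends γ ↦ [γ], δ ↦ [δ=ζ], ε ↦ [ε], ζ ↦ [δ=ζ].
For each subset V ⊆ X/∼, compute π^{-1}(V) ⊆ X and check whether π^{-1}(V) ∈ τ. V is open in τ_Q iff π^{-1}(V) ∈ τ.
  V = {}: π^{-1}(V) = ∅ ∈ τ ✓.
  V = {[γ]}: π^{-1}(V) = {γ} ∉ τ ✗.
  V = {[δ=ζ]}: π^{-1}(V) = {δ, ζ} ∈ τ ✓.
  V = {[γ], [δ=ζ]}: π^{-1}(V) = {γ, δ, ζ} ∈ τ ✓.
  V = {[ε]}: π^{-1}(V) = {ε} ∉ τ ✗.
  V = {[γ], [ε]}: π^{-1}(V) = {γ, ε} ∉ τ ✗.
  V = {[δ=ζ], [ε]}: π^{-1}(V) = {δ, ε, ζ} ∉ τ ✗.
  V = {[γ], [δ=ζ], [ε]}: π^{-1}(V) = {γ, δ, ε, ζ} ∈ τ ✓.
Open sets in the quotient: τ_Q = {{}, {[δ=ζ]}, {[γ], [δ=ζ]}, {[γ], [δ=ζ], [ε]}} (4 elements).


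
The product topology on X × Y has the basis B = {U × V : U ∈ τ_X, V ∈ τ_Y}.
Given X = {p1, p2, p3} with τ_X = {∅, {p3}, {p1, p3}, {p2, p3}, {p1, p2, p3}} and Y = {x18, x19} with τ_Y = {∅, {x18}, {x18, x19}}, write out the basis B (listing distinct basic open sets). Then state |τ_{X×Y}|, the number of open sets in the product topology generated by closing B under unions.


Basis B = {∅ × ∅, {p3} × {x18}, {p1, p3} × {x18}, {p2, p3} × {x18}, {p3} × {x18, x19}, {p1, p2, p3} × {x18}, {p1, p3} × {x18, x19}, {p2, p3} × {x18, x19}, {p1, p2, p3} × {x18, x19}}; |τ_{X×Y}| = 14.

Enumerate products U × V with U ∈ τ_X, V ∈ τ_Y (deduplicated):
  ∅ × ∅ = {} (∅)
  {p3} × {x18} = {(p3,x18)}
  {p1, p3} × {x18} = {(p1,x18), (p3,x18)}
  {p2, p3} × {x18} = {(p2,x18), (p3,x18)}
  {p3} × {x18, x19} = {(p3,x18), (p3,x19)}
  {p1, p2, p3} × {x18} = {(p1,x18), (p2,x18), (p3,x18)}
  {p1, p3} × {x18, x19} = {(p1,x18), (p1,x19), (p3,x18), (p3,x19)}
  {p2, p3} × {x18, x19} = {(p2,x18), (p2,x19), (p3,x18), (p3,x19)}
  {p1, p2, p3} × {x18, x19} = {(p1,x18), (p1,x19), (p2,x18), (p2,x19), (p3,x18), (p3,x19)}
These 9 distinct sets form the basis B.
Close under arbitrary unions to get τ_{X×Y}; counting gives |τ_{X×Y}| = 14.


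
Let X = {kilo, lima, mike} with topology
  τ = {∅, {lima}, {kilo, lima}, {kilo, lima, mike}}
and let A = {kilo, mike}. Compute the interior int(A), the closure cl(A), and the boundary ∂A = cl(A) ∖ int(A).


int(A) = ∅, cl(A) = {kilo, mike}, ∂A = {kilo, mike}.

Closed sets in (X, τ) are complements of opens:
  closed(X, τ) = {∅, {mike}, {kilo, mike}, {kilo, lima, mike}}.
int(A) = ⋃ {U ∈ τ : U ⊆ A}. Opens contained in A: ∅.
Taking the union of these: int(A) = ∅.
cl(A) = ⋂ {C closed : A ⊆ C}. Closed sets containing A: {kilo, mike}, {kilo, lima, mike}.
Intersecting these: cl(A) = {kilo, mike}.
∂A = cl(A) ∖ int(A) = {kilo, mike} ∖ ∅ = {kilo, mike}.


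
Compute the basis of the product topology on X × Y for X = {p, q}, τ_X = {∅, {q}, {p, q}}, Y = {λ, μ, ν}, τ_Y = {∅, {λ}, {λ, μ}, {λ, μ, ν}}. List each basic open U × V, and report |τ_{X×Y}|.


Basis B = {∅ × ∅, {q} × {λ}, {p, q} × {λ}, {q} × {λ, μ}, {q} × {λ, μ, ν}, {p, q} × {λ, μ}, {p, q} × {λ, μ, ν}}; |τ_{X×Y}| = 10.

Enumerate products U × V with U ∈ τ_X, V ∈ τ_Y (deduplicated):
  ∅ × ∅ = {} (∅)
  {q} × {λ} = {(q,λ)}
  {p, q} × {λ} = {(p,λ), (q,λ)}
  {q} × {λ, μ} = {(q,λ), (q,μ)}
  {q} × {λ, μ, ν} = {(q,λ), (q,μ), (q,ν)}
  {p, q} × {λ, μ} = {(p,λ), (p,μ), (q,λ), (q,μ)}
  {p, q} × {λ, μ, ν} = {(p,λ), (p,μ), (p,ν), (q,λ), (q,μ), (q,ν)}
These 7 distinct sets form the basis B.
Close under arbitrary unions to get τ_{X×Y}; counting gives |τ_{X×Y}| = 10.


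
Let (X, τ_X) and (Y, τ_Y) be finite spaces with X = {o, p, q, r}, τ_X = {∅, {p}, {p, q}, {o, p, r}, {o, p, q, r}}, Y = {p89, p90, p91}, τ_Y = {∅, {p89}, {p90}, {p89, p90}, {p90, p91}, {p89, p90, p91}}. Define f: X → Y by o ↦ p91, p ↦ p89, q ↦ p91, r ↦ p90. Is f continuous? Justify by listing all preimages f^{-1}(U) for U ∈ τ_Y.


f is NOT continuous.

Compute f^{-1}(U) for each U ∈ τ_Y:
  U = ∅: f^{-1}(U) = ∅ ∈ τ_X ✓.
  U = {p89}: f^{-1}(U) = {p} ∈ τ_X ✓.
  U = {p90}: f^{-1}(U) = {r} ∉ τ_X ✗.
  U = {p89, p90}: f^{-1}(U) = {p, r} ∉ τ_X ✗.
  U = {p90, p91}: f^{-1}(U) = {o, q, r} ∉ τ_X ✗.
  U = {p89, p90, p91}: f^{-1}(U) = {o, p, q, r} ∈ τ_X ✓.
Found U = {p90} with f^{-1}(U) = {r} not in τ_X. Therefore f is NOT continuous.


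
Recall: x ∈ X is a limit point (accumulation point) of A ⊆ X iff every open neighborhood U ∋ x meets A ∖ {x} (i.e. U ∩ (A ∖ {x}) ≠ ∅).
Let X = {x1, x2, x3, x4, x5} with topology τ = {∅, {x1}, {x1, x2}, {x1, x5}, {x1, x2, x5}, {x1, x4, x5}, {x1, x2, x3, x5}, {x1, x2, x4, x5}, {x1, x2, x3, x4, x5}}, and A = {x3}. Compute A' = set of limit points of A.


A' = ∅

For each x ∈ X, list the open sets U ∈ τ with x ∈ U, then check whether U ∩ (A ∖ {x}) ≠ ∅ for every such U.
  x = x1: open {x1} ∋ x has {x1} ∩ (A ∖ {x1}) = ∅, so x is NOT a limit point.
  x = x2: open {x1, x2} ∋ x has {x1, x2} ∩ (A ∖ {x2}) = ∅, so x is NOT a limit point.
  x = x3: open {x1, x2, x3, x5} ∋ x has {x1, x2, x3, x5} ∩ (A ∖ {x3}) = ∅, so x is NOT a limit point.
  x = x4: open {x1, x4, x5} ∋ x has {x1, x4, x5} ∩ (A ∖ {x4}) = ∅, so x is NOT a limit point.
  x = x5: open {x1, x5} ∋ x has {x1, x5} ∩ (A ∖ {x5}) = ∅, so x is NOT a limit point.
Collecting: A' = ∅.


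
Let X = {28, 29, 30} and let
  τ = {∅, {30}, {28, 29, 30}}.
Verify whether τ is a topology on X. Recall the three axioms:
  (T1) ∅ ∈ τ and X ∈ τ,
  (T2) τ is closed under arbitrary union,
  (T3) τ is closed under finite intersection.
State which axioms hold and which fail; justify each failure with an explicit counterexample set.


τ IS a topology on X.

Axiom (T1): ∅ ∈ τ? Yes; X ∈ τ? Yes.
Axiom (T2/T3): check pairwise unions and intersections of members of τ.
All pairwise intersections and unions checked — each lies in τ. Therefore τ satisfies (T1), (T2), (T3): it IS a topology on X.


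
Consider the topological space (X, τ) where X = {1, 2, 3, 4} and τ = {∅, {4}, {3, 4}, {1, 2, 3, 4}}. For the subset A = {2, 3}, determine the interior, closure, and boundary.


int(A) = ∅, cl(A) = {1, 2, 3}, ∂A = {1, 2, 3}.

Closed sets in (X, τ) are complements of opens:
  closed(X, τ) = {∅, {1, 2}, {1, 2, 3}, {1, 2, 3, 4}}.
int(A) = ⋃ {U ∈ τ : U ⊆ A}. Opens contained in A: ∅.
Taking the union of these: int(A) = ∅.
cl(A) = ⋂ {C closed : A ⊆ C}. Closed sets containing A: {1, 2, 3}, {1, 2, 3, 4}.
Intersecting these: cl(A) = {1, 2, 3}.
∂A = cl(A) ∖ int(A) = {1, 2, 3} ∖ ∅ = {1, 2, 3}.


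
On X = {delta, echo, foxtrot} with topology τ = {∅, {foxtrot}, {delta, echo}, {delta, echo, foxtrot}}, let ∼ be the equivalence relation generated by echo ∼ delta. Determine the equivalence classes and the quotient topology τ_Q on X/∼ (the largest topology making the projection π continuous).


X/∼ = {[delta=echo], [foxtrot]}; |τ_Q| = 4.

Equivalence classes: [delta=echo], [foxtrot].
Quotient map π: X → X/∼ sends delta ↦ [delta=echo], echo ↦ [delta=echo], foxtrot ↦ [foxtrot].
For each subset V ⊆ X/∼, compute π^{-1}(V) ⊆ X and check whether π^{-1}(V) ∈ τ. V is open in τ_Q iff π^{-1}(V) ∈ τ.
  V = {}: π^{-1}(V) = ∅ ∈ τ ✓.
  V = {[delta=echo]}: π^{-1}(V) = {delta, echo} ∈ τ ✓.
  V = {[foxtrot]}: π^{-1}(V) = {foxtrot} ∈ τ ✓.
  V = {[delta=echo], [foxtrot]}: π^{-1}(V) = {delta, echo, foxtrot} ∈ τ ✓.
Open sets in the quotient: τ_Q = {{}, {[delta=echo]}, {[foxtrot]}, {[delta=echo], [foxtrot]}} (4 elements).


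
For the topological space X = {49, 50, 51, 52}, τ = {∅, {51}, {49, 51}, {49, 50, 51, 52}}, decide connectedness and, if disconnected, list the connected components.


(X, τ) is connected.

Find clopen sets (U ∈ τ with X ∖ U ∈ τ):
  U = ∅, X ∖ U = {49, 50, 51, 52} — both open, so U is clopen.
  U = {49, 50, 51, 52}, X ∖ U = ∅ — both open, so U is clopen.
Only trivial clopens (∅ and X) exist, so (X, τ) is connected.
Compute connected components by grouping points that agree on all clopens:
  component: {49, 50, 51, 52}


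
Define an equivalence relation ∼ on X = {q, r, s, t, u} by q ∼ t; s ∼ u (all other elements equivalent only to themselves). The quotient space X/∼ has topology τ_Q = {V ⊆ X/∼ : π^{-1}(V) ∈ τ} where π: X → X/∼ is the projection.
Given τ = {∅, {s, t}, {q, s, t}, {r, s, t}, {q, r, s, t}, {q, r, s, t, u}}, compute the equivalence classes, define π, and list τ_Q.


X/∼ = {[q=t], [r], [s=u]}; |τ_Q| = 2.

Equivalence classes: [q=t], [r], [s=u].
Quotient map π: X → X/∼ sends q ↦ [q=t], r ↦ [r], s ↦ [s=u], t ↦ [q=t], u ↦ [s=u].
For each subset V ⊆ X/∼, compute π^{-1}(V) ⊆ X and check whether π^{-1}(V) ∈ τ. V is open in τ_Q iff π^{-1}(V) ∈ τ.
  V = {}: π^{-1}(V) = ∅ ∈ τ ✓.
  V = {[q=t]}: π^{-1}(V) = {q, t} ∉ τ ✗.
  V = {[r]}: π^{-1}(V) = {r} ∉ τ ✗.
  V = {[q=t], [r]}: π^{-1}(V) = {q, r, t} ∉ τ ✗.
  V = {[s=u]}: π^{-1}(V) = {s, u} ∉ τ ✗.
  V = {[q=t], [s=u]}: π^{-1}(V) = {q, s, t, u} ∉ τ ✗.
  V = {[r], [s=u]}: π^{-1}(V) = {r, s, u} ∉ τ ✗.
  V = {[q=t], [r], [s=u]}: π^{-1}(V) = {q, r, s, t, u} ∈ τ ✓.
Open sets in the quotient: τ_Q = {{}, {[q=t], [r], [s=u]}} (2 elements).


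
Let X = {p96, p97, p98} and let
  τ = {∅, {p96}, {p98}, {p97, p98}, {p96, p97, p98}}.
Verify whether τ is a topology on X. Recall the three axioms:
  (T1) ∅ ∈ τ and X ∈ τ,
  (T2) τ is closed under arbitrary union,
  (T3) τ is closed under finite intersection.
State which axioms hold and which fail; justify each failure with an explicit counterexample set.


τ is NOT a topology on X.

Axiom (T1): ∅ ∈ τ? Yes; X ∈ τ? Yes.
Axiom (T2/T3): check pairwise unions and intersections of members of τ.
Counterexample for (T2): {p96} ∪ {p98} = {p96, p98} ∉ τ. Therefore τ is NOT a topology.


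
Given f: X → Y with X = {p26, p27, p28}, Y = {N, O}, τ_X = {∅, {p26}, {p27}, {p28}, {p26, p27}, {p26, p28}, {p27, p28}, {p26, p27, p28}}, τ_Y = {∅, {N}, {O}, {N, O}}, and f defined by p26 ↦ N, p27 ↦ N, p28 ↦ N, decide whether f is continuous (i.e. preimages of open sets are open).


f IS continuous.

Compute f^{-1}(U) for each U ∈ τ_Y:
  U = ∅: f^{-1}(U) = ∅ ∈ τ_X ✓.
  U = {N}: f^{-1}(U) = {p26, p27, p28} ∈ τ_X ✓.
  U = {O}: f^{-1}(U) = ∅ ∈ τ_X ✓.
  U = {N, O}: f^{-1}(U) = {p26, p27, p28} ∈ τ_X ✓.
Every preimage lies in τ_X, so f IS continuous.


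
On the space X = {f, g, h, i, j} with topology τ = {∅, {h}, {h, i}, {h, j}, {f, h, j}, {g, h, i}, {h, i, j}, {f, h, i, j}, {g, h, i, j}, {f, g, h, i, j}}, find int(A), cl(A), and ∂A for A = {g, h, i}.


int(A) = {g, h, i}, cl(A) = {f, g, h, i, j}, ∂A = {f, j}.

Closed sets in (X, τ) are complements of opens:
  closed(X, τ) = {∅, {f}, {g}, {f, g}, {f, j}, {g, i}, {f, g, i}, {f, g, j}, {f, g, i, j}, {f, g, h, i, j}}.
int(A) = ⋃ {U ∈ τ : U ⊆ A}. Opens contained in A: ∅, {h}, {h, i}, {g, h, i}.
Taking the union of these: int(A) = {g, h, i}.
cl(A) = ⋂ {C closed : A ⊆ C}. Closed sets containing A: {f, g, h, i, j}.
Intersecting these: cl(A) = {f, g, h, i, j}.
∂A = cl(A) ∖ int(A) = {f, g, h, i, j} ∖ {g, h, i} = {f, j}.
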